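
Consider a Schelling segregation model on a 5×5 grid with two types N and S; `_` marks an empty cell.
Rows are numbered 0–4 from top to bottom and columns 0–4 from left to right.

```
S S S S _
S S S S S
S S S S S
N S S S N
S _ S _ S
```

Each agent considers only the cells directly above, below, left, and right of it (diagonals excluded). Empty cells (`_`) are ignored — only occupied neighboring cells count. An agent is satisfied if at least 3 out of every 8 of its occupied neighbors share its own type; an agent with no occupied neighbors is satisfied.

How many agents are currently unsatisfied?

(0,0)S 2/2 satisfied
(0,1)S 3/3 satisfied
(0,2)S 3/3 satisfied
(0,3)S 2/2 satisfied
(1,0)S 3/3 satisfied
(1,1)S 4/4 satisfied
(1,2)S 4/4 satisfied
(1,3)S 4/4 satisfied
(1,4)S 2/2 satisfied
(2,0)S 2/3 satisfied
(2,1)S 4/4 satisfied
(2,2)S 4/4 satisfied
(2,3)S 4/4 satisfied
(2,4)S 2/3 satisfied
(3,0)N 0/3 not
(3,1)S 2/3 satisfied
(3,2)S 4/4 satisfied
(3,3)S 2/3 satisfied
(3,4)N 0/3 not
(4,0)S 0/1 not
(4,2)S 1/1 satisfied
(4,4)S 0/1 not
Unsatisfied: (3,0), (3,4), (4,0), (4,4) — 4 in total.

4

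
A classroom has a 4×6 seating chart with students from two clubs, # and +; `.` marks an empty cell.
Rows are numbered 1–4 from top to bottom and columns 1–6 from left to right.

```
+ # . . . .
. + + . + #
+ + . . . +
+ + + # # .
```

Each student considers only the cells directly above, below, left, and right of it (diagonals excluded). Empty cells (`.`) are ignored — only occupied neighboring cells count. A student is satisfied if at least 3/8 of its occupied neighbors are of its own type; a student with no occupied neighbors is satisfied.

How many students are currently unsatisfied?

5

Row 1: (1,1)+ 0/1 unhappy · (1,2)# 0/2 unhappy
Row 2: (2,2)+ 2/3 ok · (2,3)+ 1/1 ok · (2,5)+ 0/1 unhappy · (2,6)# 0/2 unhappy
Row 3: (3,1)+ 2/2 ok · (3,2)+ 3/3 ok · (3,6)+ 0/1 unhappy
Row 4: (4,1)+ 2/2 ok · (4,2)+ 3/3 ok · (4,3)+ 1/2 ok · (4,4)# 1/2 ok · (4,5)# 1/1 ok
Unsatisfied: (1,1), (1,2), (2,5), (2,6), (3,6) — 5 in total.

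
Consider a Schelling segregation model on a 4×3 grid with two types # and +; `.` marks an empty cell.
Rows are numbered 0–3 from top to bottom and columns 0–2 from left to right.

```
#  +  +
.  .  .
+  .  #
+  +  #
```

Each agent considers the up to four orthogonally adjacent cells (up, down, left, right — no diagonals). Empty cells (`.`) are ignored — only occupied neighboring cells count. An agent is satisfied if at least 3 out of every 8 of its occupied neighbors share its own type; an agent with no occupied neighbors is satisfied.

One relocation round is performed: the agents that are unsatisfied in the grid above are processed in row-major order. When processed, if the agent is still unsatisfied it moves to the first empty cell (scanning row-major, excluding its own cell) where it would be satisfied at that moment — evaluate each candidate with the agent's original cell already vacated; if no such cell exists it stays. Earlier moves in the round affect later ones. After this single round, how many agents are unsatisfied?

0

Initially unsatisfied (in order): (0,0).
  (0,0) → (1,2).
Resulting grid:
. + +
. . #
+ . #
+ + #
All satisfied now.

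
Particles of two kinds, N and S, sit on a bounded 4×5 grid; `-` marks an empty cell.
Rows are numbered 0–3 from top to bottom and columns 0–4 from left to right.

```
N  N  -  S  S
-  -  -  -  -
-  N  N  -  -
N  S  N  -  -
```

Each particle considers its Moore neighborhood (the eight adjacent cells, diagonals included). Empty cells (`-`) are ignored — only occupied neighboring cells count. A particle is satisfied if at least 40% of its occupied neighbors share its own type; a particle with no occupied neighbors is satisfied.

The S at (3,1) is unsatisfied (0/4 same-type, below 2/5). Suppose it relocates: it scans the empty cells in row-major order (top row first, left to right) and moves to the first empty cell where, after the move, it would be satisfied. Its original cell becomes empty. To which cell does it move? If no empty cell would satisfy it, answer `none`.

Vacating (3,1). Empty cells in order:
  (0,2): 1/2 same-type → satisfied — stop here.

(0,2)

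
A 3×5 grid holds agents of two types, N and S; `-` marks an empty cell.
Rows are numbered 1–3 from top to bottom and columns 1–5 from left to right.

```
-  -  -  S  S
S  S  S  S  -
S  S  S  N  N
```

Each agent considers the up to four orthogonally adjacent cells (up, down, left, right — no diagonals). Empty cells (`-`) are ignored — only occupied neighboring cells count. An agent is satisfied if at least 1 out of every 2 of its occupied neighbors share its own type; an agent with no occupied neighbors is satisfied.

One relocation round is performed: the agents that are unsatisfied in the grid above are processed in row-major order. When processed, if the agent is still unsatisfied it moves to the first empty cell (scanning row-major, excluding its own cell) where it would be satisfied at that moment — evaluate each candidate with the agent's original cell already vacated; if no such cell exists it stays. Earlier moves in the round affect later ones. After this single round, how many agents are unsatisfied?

1

Initially unsatisfied (in order): (3,4).
  (3,4): no empty cell satisfies it; stays.
Resulting grid:
- - - S S
S S S S -
S S S N N
Unsatisfied now: (3,4).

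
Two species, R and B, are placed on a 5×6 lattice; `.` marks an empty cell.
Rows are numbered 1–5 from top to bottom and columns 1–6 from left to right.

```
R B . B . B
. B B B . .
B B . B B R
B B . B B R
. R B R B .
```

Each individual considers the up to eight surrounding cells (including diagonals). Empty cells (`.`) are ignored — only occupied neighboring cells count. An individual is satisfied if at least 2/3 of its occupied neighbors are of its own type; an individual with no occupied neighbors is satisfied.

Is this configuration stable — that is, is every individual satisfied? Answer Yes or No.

Row 1: (1,1)R 0/2 ✗ · (1,2)B 2/3 ✓ · (1,4)B 2/2 ✓ · (1,6)B 0/0 ✓
Row 2: (2,2)B 4/5 ✓ · (2,3)B 6/6 ✓ · (2,4)B 4/4 ✓
Row 3: (3,1)B 4/4 ✓ · (3,2)B 5/5 ✓ · (3,4)B 5/5 ✓ · (3,5)B 4/6 ✓ · (3,6)R 1/3 ✗
Row 4: (4,1)B 3/4 ✓ · (4,2)B 4/5 ✓ · (4,4)B 5/6 ✓ · (4,5)B 4/7 ✗ · (4,6)R 1/4 ✗
Row 5: (5,2)R 0/3 ✗ · (5,3)B 2/4 ✗ · (5,4)R 0/4 ✗ · (5,5)B 2/4 ✗
For instance (1,1) has only 0/2 same-type neighbors, below 2/3.

No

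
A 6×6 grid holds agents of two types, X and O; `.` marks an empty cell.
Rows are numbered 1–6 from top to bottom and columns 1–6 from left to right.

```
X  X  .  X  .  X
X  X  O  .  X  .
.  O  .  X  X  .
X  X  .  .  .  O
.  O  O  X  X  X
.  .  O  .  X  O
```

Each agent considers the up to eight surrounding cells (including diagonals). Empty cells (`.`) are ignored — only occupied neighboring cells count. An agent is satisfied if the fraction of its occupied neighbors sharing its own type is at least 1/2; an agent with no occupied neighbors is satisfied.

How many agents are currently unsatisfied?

6

Row 1: (1,1)X 3/3 ok · (1,2)X 3/4 ok · (1,4)X 1/2 ok · (1,6)X 1/1 ok
Row 2: (2,1)X 3/4 ok · (2,2)X 3/5 ok · (2,3)O 1/5 unhappy · (2,5)X 4/4 ok
Row 3: (3,2)O 1/5 unhappy · (3,4)X 2/3 ok · (3,5)X 2/3 ok
Row 4: (4,1)X 1/3 unhappy · (4,2)X 1/4 unhappy · (4,6)O 0/3 unhappy
Row 5: (5,2)O 2/4 ok · (5,3)O 2/4 ok · (5,4)X 2/4 ok · (5,5)X 3/5 ok · (5,6)X 2/4 ok
Row 6: (6,3)O 2/3 ok · (6,5)X 3/4 ok · (6,6)O 0/3 unhappy
Unsatisfied: (2,3), (3,2), (4,1), (4,2), (4,6), (6,6) — 6 in total.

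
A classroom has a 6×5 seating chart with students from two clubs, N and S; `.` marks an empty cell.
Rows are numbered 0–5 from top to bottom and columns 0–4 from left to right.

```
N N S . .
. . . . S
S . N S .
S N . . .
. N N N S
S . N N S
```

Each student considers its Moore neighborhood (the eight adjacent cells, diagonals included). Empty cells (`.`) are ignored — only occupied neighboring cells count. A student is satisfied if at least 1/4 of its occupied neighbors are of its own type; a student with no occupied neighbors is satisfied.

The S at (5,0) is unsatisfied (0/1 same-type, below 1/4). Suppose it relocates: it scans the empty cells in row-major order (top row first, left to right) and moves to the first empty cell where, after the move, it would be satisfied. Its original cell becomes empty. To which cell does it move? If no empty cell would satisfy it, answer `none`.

(0,3)

Vacating (5,0). Empty cells in order:
  (0,3): 2/2 same-type → satisfied — stop here.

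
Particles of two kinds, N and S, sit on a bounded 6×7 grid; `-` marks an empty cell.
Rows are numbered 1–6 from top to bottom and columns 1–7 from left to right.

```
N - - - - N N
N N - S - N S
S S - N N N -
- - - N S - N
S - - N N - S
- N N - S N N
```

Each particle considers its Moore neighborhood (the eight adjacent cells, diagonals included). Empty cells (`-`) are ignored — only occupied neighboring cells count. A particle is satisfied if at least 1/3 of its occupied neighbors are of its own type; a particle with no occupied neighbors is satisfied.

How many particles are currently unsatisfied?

(1,1)N 2/2 satisfied
(1,6)N 2/3 satisfied
(1,7)N 2/3 satisfied
(2,1)N 2/4 satisfied
(2,2)N 2/4 satisfied
(2,4)S 0/2 not
(2,6)N 4/5 satisfied
(2,7)S 0/4 not
(3,1)S 1/3 satisfied
(3,2)S 1/3 satisfied
(3,4)N 2/4 satisfied
(3,5)N 4/6 satisfied
(3,6)N 3/5 satisfied
(4,4)N 4/5 satisfied
(4,5)S 0/6 not
(4,7)N 1/2 satisfied
(5,1)S 0/1 not
(5,4)N 3/5 satisfied
(5,5)N 3/5 satisfied
(5,7)S 0/3 not
(6,2)N 1/2 satisfied
(6,3)N 2/2 satisfied
(6,5)S 0/3 not
(6,6)N 2/4 satisfied
(6,7)N 1/2 satisfied
Unsatisfied: (2,4), (2,7), (4,5), (5,1), (5,7), (6,5) — 6 in total.

6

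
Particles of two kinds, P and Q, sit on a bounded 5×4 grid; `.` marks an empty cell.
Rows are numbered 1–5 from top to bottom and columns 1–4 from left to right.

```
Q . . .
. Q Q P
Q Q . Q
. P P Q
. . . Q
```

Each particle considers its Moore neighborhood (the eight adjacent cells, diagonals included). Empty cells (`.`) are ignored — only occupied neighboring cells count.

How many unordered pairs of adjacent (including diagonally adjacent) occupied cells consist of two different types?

8

Scan each occupied cell's neighbors to the right and below (and the two forward diagonals) so each pair is counted once.
Row 1: Q(1,1)–Q(2,2)=  → 0/1 unlike.
Row 2: Q(2,2)–Q(2,3)= Q(2,2)–Q(3,2)= Q(2,2)–Q(3,1)= Q(2,3)–P(2,4)≠ Q(2,3)–Q(3,4)= Q(2,3)–Q(3,2)= P(2,4)–Q(3,4)≠  → 2/7 unlike.
Row 3: Q(3,1)–Q(3,2)= Q(3,1)–P(4,2)≠ Q(3,2)–P(4,2)≠ Q(3,2)–P(4,3)≠ Q(3,4)–Q(4,4)= Q(3,4)–P(4,3)≠  → 4/6 unlike.
Row 4: P(4,2)–P(4,3)= P(4,3)–Q(4,4)≠ P(4,3)–Q(5,4)≠ Q(4,4)–Q(5,4)=  → 2/4 unlike.
Total adjacent occupied pairs: 18; unlike-type pairs: 8.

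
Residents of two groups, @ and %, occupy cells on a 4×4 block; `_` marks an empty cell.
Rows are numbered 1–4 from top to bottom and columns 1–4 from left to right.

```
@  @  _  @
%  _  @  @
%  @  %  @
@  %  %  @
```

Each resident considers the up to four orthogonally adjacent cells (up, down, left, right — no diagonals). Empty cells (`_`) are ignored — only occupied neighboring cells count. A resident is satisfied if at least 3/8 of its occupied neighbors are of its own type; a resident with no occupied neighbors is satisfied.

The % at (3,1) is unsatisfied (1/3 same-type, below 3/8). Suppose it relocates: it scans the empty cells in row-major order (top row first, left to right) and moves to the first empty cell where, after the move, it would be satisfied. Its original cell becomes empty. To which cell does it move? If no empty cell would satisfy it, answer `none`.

none

Vacating (3,1). Empty cells in order:
  (1,3): 0/3 same-type → still unsatisfied.
  (2,2): 1/4 same-type → still unsatisfied.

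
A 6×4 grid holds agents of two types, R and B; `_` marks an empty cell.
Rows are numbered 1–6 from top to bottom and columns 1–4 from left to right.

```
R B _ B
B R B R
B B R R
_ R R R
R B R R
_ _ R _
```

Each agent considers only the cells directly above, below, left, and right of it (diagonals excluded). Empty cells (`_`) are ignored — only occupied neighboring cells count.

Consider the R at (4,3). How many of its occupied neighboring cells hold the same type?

Occupied neighbors of (4,3): (3,3)=R, (5,3)=R, (4,2)=R, (4,4)=R.
Same type (R): 4 of 4.

4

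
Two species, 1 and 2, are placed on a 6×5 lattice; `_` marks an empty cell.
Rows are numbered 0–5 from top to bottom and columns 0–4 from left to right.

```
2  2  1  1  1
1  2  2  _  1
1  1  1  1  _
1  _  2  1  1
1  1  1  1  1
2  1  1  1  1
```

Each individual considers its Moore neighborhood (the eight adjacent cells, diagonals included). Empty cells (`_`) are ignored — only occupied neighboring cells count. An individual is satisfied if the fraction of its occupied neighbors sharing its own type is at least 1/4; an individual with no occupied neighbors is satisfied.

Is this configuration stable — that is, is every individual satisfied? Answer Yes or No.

Row 0: (0,0)2 2/3 ✓ · (0,1)2 3/5 ✓ · (0,2)1 1/4 ✓ · (0,3)1 3/4 ✓ · (0,4)1 2/2 ✓
Row 1: (1,0)1 2/5 ✓ · (1,1)2 3/8 ✓ · (1,2)2 2/7 ✓ · (1,4)1 3/3 ✓
Row 2: (2,0)1 3/4 ✓ · (2,1)1 4/7 ✓ · (2,2)1 3/6 ✓ · (2,3)1 4/6 ✓
Row 3: (3,0)1 4/4 ✓ · (3,2)2 0/7 ✗ · (3,3)1 6/7 ✓ · (3,4)1 4/4 ✓
Row 4: (4,0)1 3/4 ✓ · (4,1)1 5/7 ✓ · (4,2)1 6/7 ✓ · (4,3)1 7/8 ✓ · (4,4)1 5/5 ✓
Row 5: (5,0)2 0/3 ✗ · (5,1)1 4/5 ✓ · (5,2)1 5/5 ✓ · (5,3)1 5/5 ✓ · (5,4)1 3/3 ✓
For instance (3,2) has only 0/7 same-type neighbors, below 1/4.

No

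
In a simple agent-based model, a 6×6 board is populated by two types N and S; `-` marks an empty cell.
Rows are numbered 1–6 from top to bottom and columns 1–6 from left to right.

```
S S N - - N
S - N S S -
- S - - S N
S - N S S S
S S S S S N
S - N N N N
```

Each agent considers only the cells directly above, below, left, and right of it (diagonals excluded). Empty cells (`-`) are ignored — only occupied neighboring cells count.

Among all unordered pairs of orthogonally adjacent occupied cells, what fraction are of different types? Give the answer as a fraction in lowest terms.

11/31

Scan each occupied cell's neighbors to the right and below so each pair is counted once.
From row 1: 1 unlike of 4 pairs (running 1/4).
From row 2: 1 unlike of 3 pairs (running 2/7).
From row 3: 2 unlike of 3 pairs (running 4/10).
From row 4: 3 unlike of 8 pairs (running 7/18).
From row 5: 4 unlike of 10 pairs (running 11/28).
From row 6: 0 unlike of 3 pairs (running 11/31).
Total adjacent occupied pairs: 31; unlike-type pairs: 11.
11/31 is already in lowest terms.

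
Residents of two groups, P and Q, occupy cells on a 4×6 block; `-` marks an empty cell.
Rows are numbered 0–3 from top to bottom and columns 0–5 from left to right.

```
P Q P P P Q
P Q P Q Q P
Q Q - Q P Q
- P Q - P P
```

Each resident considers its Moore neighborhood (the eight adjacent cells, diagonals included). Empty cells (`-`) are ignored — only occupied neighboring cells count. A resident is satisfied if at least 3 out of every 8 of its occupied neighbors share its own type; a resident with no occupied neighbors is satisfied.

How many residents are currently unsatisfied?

8

Row 0: (0,0)P 1/3 unhappy · (0,1)Q 1/5 unhappy · (0,2)P 2/5 ok · (0,3)P 3/5 ok · (0,4)P 2/5 ok · (0,5)Q 1/3 unhappy
Row 1: (1,0)P 1/5 unhappy · (1,1)Q 3/7 ok · (1,2)P 2/7 unhappy · (1,3)Q 2/7 unhappy · (1,4)Q 4/8 ok · (1,5)P 2/5 ok
Row 2: (2,0)Q 2/4 ok · (2,1)Q 3/6 ok · (2,3)Q 3/6 ok · (2,4)P 3/7 ok · (2,5)Q 1/5 unhappy
Row 3: (3,1)P 0/3 unhappy · (3,2)Q 2/3 ok · (3,4)P 2/4 ok · (3,5)P 2/3 ok
Unsatisfied: (0,0), (0,1), (0,5), (1,0), (1,2), (1,3), (2,5), (3,1) — 8 in total.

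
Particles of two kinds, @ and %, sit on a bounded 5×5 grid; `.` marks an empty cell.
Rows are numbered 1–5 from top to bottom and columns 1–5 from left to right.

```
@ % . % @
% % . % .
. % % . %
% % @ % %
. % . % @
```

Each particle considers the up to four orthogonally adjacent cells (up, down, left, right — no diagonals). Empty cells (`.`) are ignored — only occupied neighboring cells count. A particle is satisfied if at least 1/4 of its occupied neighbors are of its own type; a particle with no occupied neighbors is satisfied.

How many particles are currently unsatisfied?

(1,1)@ 0/2 unhappy
(1,2)% 1/2 ok
(1,4)% 1/2 ok
(1,5)@ 0/1 unhappy
(2,1)% 1/2 ok
(2,2)% 3/3 ok
(2,4)% 1/1 ok
(3,2)% 3/3 ok
(3,3)% 1/2 ok
(3,5)% 1/1 ok
(4,1)% 1/1 ok
(4,2)% 3/4 ok
(4,3)@ 0/3 unhappy
(4,4)% 2/3 ok
(4,5)% 2/3 ok
(5,2)% 1/1 ok
(5,4)% 1/2 ok
(5,5)@ 0/2 unhappy
Unsatisfied: (1,1), (1,5), (4,3), (5,5) — 4 in total.

4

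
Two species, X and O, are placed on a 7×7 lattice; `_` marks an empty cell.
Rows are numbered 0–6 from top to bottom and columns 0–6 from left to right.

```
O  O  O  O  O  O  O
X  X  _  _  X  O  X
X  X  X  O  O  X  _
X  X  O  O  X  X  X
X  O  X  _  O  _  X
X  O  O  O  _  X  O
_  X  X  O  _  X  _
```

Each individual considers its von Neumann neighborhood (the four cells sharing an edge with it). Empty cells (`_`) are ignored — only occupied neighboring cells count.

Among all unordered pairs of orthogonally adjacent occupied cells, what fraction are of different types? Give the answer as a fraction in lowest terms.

Scan each occupied cell's neighbors to the right and below so each pair is counted once.
From row 0: 4 unlike of 11 pairs (running 4/11).
From row 1: 4 unlike of 7 pairs (running 8/18).
From row 2: 4 unlike of 11 pairs (running 12/29).
From row 3: 5 unlike of 11 pairs (running 17/40).
From row 4: 4 unlike of 6 pairs (running 21/46).
From row 5: 4 unlike of 8 pairs (running 25/54).
From row 6: 1 unlike of 2 pairs (running 26/56).
Total adjacent occupied pairs: 56; unlike-type pairs: 26.
26/56 reduces to 13/28.

13/28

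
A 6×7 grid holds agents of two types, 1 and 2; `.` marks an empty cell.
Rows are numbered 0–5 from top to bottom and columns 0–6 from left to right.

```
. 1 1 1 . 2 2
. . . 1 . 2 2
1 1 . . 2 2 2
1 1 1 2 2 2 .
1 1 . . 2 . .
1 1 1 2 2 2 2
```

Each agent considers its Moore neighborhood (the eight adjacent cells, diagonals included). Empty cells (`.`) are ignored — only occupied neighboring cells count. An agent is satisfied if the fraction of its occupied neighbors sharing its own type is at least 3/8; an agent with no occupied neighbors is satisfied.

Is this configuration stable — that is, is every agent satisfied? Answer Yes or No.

Yes

(0,1)1 1/1 ok
(0,2)1 3/3 ok
(0,3)1 2/2 ok
(0,5)2 3/3 ok
(0,6)2 3/3 ok
(1,3)1 2/3 ok
(1,5)2 6/6 ok
(1,6)2 5/5 ok
(2,0)1 3/3 ok
(2,1)1 4/4 ok
(2,4)2 5/6 ok
(2,5)2 6/6 ok
(2,6)2 4/4 ok
(3,0)1 5/5 ok
(3,1)1 6/6 ok
(3,2)1 3/4 ok
(3,3)2 3/4 ok
(3,4)2 5/5 ok
(3,5)2 5/5 ok
(4,0)1 5/5 ok
(4,1)1 7/7 ok
(4,4)2 6/6 ok
(5,0)1 3/3 ok
(5,1)1 4/4 ok
(5,2)1 2/3 ok
(5,3)2 2/3 ok
(5,4)2 3/3 ok
(5,5)2 3/3 ok
(5,6)2 1/1 ok
All meet the threshold, so the configuration is stable.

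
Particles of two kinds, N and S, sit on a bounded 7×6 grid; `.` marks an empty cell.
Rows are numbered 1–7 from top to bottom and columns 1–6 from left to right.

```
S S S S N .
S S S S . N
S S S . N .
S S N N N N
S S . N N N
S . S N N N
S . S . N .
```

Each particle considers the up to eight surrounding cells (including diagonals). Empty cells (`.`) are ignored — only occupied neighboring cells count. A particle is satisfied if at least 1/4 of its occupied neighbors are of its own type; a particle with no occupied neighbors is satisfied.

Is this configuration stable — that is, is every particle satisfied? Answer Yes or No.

(1,1)S 3/3 satisfied
(1,2)S 5/5 satisfied
(1,3)S 5/5 satisfied
(1,4)S 3/4 satisfied
(1,5)N 1/3 satisfied
(2,1)S 5/5 satisfied
(2,2)S 8/8 satisfied
(2,3)S 7/7 satisfied
(2,4)S 4/6 satisfied
(2,6)N 2/2 satisfied
(3,1)S 5/5 satisfied
(3,2)S 7/8 satisfied
(3,3)S 5/7 satisfied
(3,5)N 4/5 satisfied
(4,1)S 5/5 satisfied
(4,2)S 6/7 satisfied
(4,3)N 2/6 satisfied
(4,4)N 5/6 satisfied
(4,5)N 6/6 satisfied
(4,6)N 4/4 satisfied
(5,1)S 4/4 satisfied
(5,2)S 5/6 satisfied
(5,4)N 6/7 satisfied
(5,5)N 8/8 satisfied
(5,6)N 5/5 satisfied
(6,1)S 3/3 satisfied
(6,3)S 2/4 satisfied
(6,4)N 4/6 satisfied
(6,5)N 6/6 satisfied
(6,6)N 4/4 satisfied
(7,1)S 1/1 satisfied
(7,3)S 1/2 satisfied
(7,5)N 3/3 satisfied
All meet the threshold, so the configuration is stable.

Yes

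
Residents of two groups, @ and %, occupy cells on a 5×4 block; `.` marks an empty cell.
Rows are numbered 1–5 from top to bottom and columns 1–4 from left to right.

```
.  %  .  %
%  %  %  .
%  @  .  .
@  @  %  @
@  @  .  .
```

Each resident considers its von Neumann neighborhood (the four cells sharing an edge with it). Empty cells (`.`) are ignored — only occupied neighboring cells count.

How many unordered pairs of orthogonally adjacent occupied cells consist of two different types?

5

Scan each occupied cell's neighbors to the right and below so each pair is counted once.
Row 1: %(1,2)–%(2,2)=  → 0/1 unlike.
Row 2: %(2,1)–%(2,2)= %(2,1)–%(3,1)= %(2,2)–%(2,3)= %(2,2)–@(3,2)≠  → 1/4 unlike.
Row 3: %(3,1)–@(3,2)≠ %(3,1)–@(4,1)≠ @(3,2)–@(4,2)=  → 2/3 unlike.
Row 4: @(4,1)–@(4,2)= @(4,1)–@(5,1)= @(4,2)–%(4,3)≠ @(4,2)–@(5,2)= %(4,3)–@(4,4)≠  → 2/5 unlike.
Row 5: @(5,1)–@(5,2)=  → 0/1 unlike.
Total adjacent occupied pairs: 14; unlike-type pairs: 5.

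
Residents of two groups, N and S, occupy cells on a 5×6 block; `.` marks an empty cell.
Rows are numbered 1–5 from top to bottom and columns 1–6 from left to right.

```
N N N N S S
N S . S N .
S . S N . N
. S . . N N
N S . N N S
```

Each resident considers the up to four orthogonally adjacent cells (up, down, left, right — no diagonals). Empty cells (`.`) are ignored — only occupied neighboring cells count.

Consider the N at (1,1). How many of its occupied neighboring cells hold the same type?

2

Occupied neighbors of (1,1): (2,1)=N, (1,2)=N.
Same type (N): 2 of 2.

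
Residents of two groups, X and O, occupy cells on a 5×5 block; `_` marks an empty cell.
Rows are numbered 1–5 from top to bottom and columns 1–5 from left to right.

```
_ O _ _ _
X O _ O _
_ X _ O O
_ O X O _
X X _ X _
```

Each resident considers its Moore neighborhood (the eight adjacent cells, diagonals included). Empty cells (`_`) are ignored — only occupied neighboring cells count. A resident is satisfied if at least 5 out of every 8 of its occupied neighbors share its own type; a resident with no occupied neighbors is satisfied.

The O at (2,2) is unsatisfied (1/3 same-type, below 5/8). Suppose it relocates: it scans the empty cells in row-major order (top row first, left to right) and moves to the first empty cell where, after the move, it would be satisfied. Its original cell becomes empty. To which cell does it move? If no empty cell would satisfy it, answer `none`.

(1,3)

Vacating (2,2). Empty cells in order:
  (1,1): 1/2 same-type → still unsatisfied.
  (1,3): 2/2 same-type → satisfied — stop here.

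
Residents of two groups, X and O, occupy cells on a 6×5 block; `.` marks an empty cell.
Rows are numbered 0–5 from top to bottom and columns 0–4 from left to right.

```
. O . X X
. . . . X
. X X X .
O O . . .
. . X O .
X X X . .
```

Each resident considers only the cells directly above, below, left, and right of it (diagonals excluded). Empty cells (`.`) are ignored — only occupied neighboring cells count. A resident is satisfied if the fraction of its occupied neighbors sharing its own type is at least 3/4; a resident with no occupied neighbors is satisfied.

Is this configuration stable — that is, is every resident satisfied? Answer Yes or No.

No

(0,1)O 0/0 satisfied
(0,3)X 1/1 satisfied
(0,4)X 2/2 satisfied
(1,4)X 1/1 satisfied
(2,1)X 1/2 not
(2,2)X 2/2 satisfied
(2,3)X 1/1 satisfied
(3,0)O 1/1 satisfied
(3,1)O 1/2 not
(4,2)X 1/2 not
(4,3)O 0/1 not
(5,0)X 1/1 satisfied
(5,1)X 2/2 satisfied
(5,2)X 2/2 satisfied
For instance (2,1) has only 1/2 same-type neighbors, below 3/4.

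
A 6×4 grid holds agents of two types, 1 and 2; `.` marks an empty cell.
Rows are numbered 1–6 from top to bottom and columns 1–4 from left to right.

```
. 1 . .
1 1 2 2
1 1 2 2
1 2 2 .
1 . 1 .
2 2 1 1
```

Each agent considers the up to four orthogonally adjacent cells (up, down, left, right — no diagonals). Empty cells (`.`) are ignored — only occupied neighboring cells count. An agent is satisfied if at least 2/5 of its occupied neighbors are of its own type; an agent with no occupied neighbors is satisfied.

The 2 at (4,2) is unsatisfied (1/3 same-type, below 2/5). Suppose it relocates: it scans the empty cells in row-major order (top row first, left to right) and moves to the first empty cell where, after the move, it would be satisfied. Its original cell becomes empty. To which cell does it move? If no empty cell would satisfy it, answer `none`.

(1,3)

Vacating (4,2). Empty cells in order:
  (1,1): 0/2 same-type → still unsatisfied.
  (1,3): 1/2 same-type → satisfied — stop here.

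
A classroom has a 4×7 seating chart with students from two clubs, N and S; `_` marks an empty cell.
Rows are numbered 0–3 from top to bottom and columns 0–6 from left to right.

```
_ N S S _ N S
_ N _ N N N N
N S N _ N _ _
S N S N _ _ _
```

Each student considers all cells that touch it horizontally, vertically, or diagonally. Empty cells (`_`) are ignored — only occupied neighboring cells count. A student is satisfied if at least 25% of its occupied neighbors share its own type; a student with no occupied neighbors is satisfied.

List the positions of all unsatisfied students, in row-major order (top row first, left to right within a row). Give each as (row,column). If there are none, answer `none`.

Row 0: (0,1)N 1/2 satisfied · (0,2)S 1/4 satisfied · (0,3)S 1/3 satisfied · (0,5)N 3/4 satisfied · (0,6)S 0/3 not
Row 1: (1,1)N 3/5 satisfied · (1,3)N 3/5 satisfied · (1,4)N 4/5 satisfied · (1,5)N 4/5 satisfied · (1,6)N 2/3 satisfied
Row 2: (2,0)N 2/4 satisfied · (2,1)S 2/6 satisfied · (2,2)N 4/6 satisfied · (2,4)N 4/4 satisfied
Row 3: (3,0)S 1/3 satisfied · (3,1)N 2/5 satisfied · (3,2)S 1/4 satisfied · (3,3)N 2/3 satisfied

(0,6)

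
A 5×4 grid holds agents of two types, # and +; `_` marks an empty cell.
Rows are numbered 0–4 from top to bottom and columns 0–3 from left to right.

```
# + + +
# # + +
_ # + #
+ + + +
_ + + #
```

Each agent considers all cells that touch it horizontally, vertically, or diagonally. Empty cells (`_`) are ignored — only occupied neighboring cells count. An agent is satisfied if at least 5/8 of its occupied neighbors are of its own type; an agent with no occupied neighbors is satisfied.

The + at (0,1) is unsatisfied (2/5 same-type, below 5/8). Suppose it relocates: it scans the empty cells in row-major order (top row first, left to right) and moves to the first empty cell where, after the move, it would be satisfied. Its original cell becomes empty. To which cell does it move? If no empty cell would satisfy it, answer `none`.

Vacating (0,1). Empty cells in order:
  (2,0): 2/5 same-type → still unsatisfied.
  (4,0): 3/3 same-type → satisfied — stop here.

(4,0)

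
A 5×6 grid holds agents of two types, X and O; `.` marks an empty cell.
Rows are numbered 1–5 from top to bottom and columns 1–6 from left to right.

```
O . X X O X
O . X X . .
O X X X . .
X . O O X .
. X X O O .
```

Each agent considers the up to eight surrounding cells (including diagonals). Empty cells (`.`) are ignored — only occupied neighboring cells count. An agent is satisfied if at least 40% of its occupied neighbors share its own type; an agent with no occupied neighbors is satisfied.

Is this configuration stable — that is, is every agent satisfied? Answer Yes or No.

No

(1,1)O 1/1 satisfied
(1,3)X 3/3 satisfied
(1,4)X 3/4 satisfied
(1,5)O 0/3 not
(1,6)X 0/1 not
(2,1)O 2/3 satisfied
(2,3)X 6/6 satisfied
(2,4)X 5/6 satisfied
(3,1)O 1/3 not
(3,2)X 3/6 satisfied
(3,3)X 4/6 satisfied
(3,4)X 4/6 satisfied
(4,1)X 2/3 satisfied
(4,3)O 2/7 not
(4,4)O 3/7 satisfied
(4,5)X 1/4 not
(5,2)X 2/3 satisfied
(5,3)X 1/4 not
(5,4)O 3/5 satisfied
(5,5)O 2/3 satisfied
For instance (1,5) has only 0/3 same-type neighbors, below 2/5.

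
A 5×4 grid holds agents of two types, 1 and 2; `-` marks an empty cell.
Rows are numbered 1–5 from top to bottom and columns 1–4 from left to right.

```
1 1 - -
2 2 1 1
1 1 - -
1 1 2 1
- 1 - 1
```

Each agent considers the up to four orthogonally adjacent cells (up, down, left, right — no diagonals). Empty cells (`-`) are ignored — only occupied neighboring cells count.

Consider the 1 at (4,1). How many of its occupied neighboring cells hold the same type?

Occupied neighbors of (4,1): (3,1)=1, (4,2)=1.
Same type (1): 2 of 2.

2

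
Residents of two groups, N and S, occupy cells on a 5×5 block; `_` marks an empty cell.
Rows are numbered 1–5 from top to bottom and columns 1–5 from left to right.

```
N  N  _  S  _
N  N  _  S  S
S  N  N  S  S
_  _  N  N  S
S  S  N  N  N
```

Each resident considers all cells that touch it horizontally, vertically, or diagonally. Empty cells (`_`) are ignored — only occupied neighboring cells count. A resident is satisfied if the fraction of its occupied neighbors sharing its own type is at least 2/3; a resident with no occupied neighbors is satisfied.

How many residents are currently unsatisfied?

Row 1: (1,1)N 3/3 ok · (1,2)N 3/3 ok · (1,4)S 2/2 ok
Row 2: (2,1)N 4/5 ok · (2,2)N 5/6 ok · (2,4)S 4/5 ok · (2,5)S 4/4 ok
Row 3: (3,1)S 0/3 unhappy · (3,2)N 4/5 ok · (3,3)N 4/6 ok · (3,4)S 4/7 unhappy · (3,5)S 4/5 ok
Row 4: (4,3)N 5/7 ok · (4,4)N 5/8 unhappy · (4,5)S 2/5 unhappy
Row 5: (5,1)S 1/1 ok · (5,2)S 1/3 unhappy · (5,3)N 3/4 ok · (5,4)N 4/5 ok · (5,5)N 2/3 ok
Unsatisfied: (3,1), (3,4), (4,4), (4,5), (5,2) — 5 in total.

5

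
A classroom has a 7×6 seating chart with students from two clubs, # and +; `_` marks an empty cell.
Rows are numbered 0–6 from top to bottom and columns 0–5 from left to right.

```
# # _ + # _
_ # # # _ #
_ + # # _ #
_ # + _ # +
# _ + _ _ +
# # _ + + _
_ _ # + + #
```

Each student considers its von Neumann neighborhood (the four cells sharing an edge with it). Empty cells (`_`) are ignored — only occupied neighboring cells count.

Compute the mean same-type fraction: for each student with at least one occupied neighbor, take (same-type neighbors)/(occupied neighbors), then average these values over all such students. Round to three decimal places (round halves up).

0.605

(0,0)# 1/1
(0,1)# 2/2
(0,3)+ 0/2
(0,4)# 0/1
(1,1)# 2/3
(1,2)# 3/3
(1,3)# 2/3
(1,5)# 1/1
(2,1)+ 0/3
(2,2)# 2/4
(2,3)# 2/2
(2,5)# 1/2
(3,1)# 0/2
(3,2)+ 1/3
(3,4)# 0/1
(3,5)+ 1/3
(4,0)# 1/1
(4,2)+ 1/1
(4,5)+ 1/1
(5,0)# 2/2
(5,1)# 1/1
(5,3)+ 2/2
(5,4)+ 2/2
(6,2)# 0/1
(6,3)+ 2/3
(6,4)+ 2/3
(6,5)# 0/1
Sum over 27 students: 1/1 + 2/2 + 0/2 + 0/1 + 2/3 + 3/3 + 2/3 + 1/1 + 0/3 + 2/4 + 2/2 + 1/2 + 0/2 + 1/3 + 0/1 + 1/3 + 1/1 + 1/1 + 1/1 + 2/2 + 1/1 + 2/2 + 2/2 + 0/1 + 2/3 + 2/3 + 0/1 = 49/3; mean = 49/3 ÷ 27 = 49/81 = 0.604938… → 0.605.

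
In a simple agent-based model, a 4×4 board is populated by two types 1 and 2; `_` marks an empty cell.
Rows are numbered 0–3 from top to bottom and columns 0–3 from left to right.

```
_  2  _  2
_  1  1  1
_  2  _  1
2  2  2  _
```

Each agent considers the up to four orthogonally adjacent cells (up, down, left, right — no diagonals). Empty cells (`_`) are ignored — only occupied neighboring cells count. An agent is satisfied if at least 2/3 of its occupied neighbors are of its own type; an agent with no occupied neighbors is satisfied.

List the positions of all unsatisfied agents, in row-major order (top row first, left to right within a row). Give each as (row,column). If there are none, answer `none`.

(0,1), (0,3), (1,1), (2,1)

(0,1)2 0/1 not
(0,3)2 0/1 not
(1,1)1 1/3 not
(1,2)1 2/2 satisfied
(1,3)1 2/3 satisfied
(2,1)2 1/2 not
(2,3)1 1/1 satisfied
(3,0)2 1/1 satisfied
(3,1)2 3/3 satisfied
(3,2)2 1/1 satisfied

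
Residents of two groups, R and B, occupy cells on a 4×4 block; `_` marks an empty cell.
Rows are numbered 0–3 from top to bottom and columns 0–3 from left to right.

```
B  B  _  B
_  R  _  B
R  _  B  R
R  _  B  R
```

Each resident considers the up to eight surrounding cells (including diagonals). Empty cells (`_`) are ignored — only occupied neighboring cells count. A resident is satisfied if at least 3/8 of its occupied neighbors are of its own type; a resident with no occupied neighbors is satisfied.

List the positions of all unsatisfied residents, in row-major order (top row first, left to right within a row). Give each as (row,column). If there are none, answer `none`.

(1,1), (2,3), (3,2), (3,3)

Row 0: (0,0)B 1/2 ✓ · (0,1)B 1/2 ✓ · (0,3)B 1/1 ✓
Row 1: (1,1)R 1/4 ✗ · (1,3)B 2/3 ✓
Row 2: (2,0)R 2/2 ✓ · (2,2)B 2/5 ✓ · (2,3)R 1/4 ✗
Row 3: (3,0)R 1/1 ✓ · (3,2)B 1/3 ✗ · (3,3)R 1/3 ✗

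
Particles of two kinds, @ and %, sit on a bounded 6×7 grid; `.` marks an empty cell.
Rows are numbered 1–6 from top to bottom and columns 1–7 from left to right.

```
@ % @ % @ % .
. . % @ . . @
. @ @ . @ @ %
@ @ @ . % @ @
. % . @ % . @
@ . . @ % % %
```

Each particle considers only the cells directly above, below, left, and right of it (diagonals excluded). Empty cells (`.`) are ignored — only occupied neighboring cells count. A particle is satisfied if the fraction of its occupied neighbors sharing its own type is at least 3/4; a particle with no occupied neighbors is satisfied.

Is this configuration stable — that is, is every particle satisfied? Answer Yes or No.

Row 1: (1,1)@ 0/1 ✗ · (1,2)% 0/2 ✗ · (1,3)@ 0/3 ✗ · (1,4)% 0/3 ✗ · (1,5)@ 0/2 ✗ · (1,6)% 0/1 ✗
Row 2: (2,3)% 0/3 ✗ · (2,4)@ 0/2 ✗ · (2,7)@ 0/1 ✗
Row 3: (3,2)@ 2/2 ✓ · (3,3)@ 2/3 ✗ · (3,5)@ 1/2 ✗ · (3,6)@ 2/3 ✗ · (3,7)% 0/3 ✗
Row 4: (4,1)@ 1/1 ✓ · (4,2)@ 3/4 ✓ · (4,3)@ 2/2 ✓ · (4,5)% 1/3 ✗ · (4,6)@ 2/3 ✗ · (4,7)@ 2/3 ✗
Row 5: (5,2)% 0/1 ✗ · (5,4)@ 1/2 ✗ · (5,5)% 2/3 ✗ · (5,7)@ 1/2 ✗
Row 6: (6,1)@ 0/0 ✓ · (6,4)@ 1/2 ✗ · (6,5)% 2/3 ✗ · (6,6)% 2/2 ✓ · (6,7)% 1/2 ✗
For instance (1,1) has only 0/1 same-type neighbors, below 3/4.

No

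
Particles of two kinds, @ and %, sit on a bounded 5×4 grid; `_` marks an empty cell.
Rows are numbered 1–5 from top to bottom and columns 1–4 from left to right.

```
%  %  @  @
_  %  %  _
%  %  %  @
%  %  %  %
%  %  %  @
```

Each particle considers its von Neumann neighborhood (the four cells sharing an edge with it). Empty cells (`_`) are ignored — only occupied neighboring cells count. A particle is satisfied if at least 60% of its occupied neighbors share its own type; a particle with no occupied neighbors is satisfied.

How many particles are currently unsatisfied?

4

(1,1)% 1/1 satisfied
(1,2)% 2/3 satisfied
(1,3)@ 1/3 not
(1,4)@ 1/1 satisfied
(2,2)% 3/3 satisfied
(2,3)% 2/3 satisfied
(3,1)% 2/2 satisfied
(3,2)% 4/4 satisfied
(3,3)% 3/4 satisfied
(3,4)@ 0/2 not
(4,1)% 3/3 satisfied
(4,2)% 4/4 satisfied
(4,3)% 4/4 satisfied
(4,4)% 1/3 not
(5,1)% 2/2 satisfied
(5,2)% 3/3 satisfied
(5,3)% 2/3 satisfied
(5,4)@ 0/2 not
Unsatisfied: (1,3), (3,4), (4,4), (5,4) — 4 in total.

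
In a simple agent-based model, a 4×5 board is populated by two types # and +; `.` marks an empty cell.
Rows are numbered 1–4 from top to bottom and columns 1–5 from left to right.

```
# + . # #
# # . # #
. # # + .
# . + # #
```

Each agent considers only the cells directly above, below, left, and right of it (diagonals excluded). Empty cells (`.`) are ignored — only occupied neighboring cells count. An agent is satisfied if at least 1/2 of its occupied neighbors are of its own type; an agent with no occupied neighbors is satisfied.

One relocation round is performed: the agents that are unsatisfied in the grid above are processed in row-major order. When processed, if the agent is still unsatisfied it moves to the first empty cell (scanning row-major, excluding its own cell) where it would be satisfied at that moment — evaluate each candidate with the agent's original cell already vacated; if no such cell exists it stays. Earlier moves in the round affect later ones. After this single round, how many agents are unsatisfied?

1

Initially unsatisfied (in order): (1,2), (3,3), (3,4), (4,3), (4,4).
  (1,2): no empty cell satisfies it; stays.
  (3,3) → (1,3).
  (3,4) → (3,3).
  (4,3): now satisfied by earlier moves; stays.
  (4,4): now satisfied by earlier moves; stays.
Resulting grid:
# + # # #
# # . # #
. # + . .
# . + # #
Unsatisfied now: (1,2).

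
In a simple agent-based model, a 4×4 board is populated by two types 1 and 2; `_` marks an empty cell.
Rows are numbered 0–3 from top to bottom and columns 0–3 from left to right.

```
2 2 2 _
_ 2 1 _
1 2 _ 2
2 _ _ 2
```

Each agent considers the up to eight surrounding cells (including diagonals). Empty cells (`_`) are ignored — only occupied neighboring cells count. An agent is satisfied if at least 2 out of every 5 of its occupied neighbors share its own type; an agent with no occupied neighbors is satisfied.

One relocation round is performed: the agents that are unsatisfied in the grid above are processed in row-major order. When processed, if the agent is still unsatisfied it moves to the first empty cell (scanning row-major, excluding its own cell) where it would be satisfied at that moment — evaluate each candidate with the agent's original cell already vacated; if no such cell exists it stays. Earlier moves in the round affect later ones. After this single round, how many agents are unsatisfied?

1

Initially unsatisfied (in order): (1,2), (2,0).
  (1,2): no empty cell satisfies it; stays.
  (2,0) → (0,3).
Resulting grid:
2 2 2 1
_ 2 1 _
_ 2 _ 2
2 _ _ 2
Unsatisfied now: (1,2).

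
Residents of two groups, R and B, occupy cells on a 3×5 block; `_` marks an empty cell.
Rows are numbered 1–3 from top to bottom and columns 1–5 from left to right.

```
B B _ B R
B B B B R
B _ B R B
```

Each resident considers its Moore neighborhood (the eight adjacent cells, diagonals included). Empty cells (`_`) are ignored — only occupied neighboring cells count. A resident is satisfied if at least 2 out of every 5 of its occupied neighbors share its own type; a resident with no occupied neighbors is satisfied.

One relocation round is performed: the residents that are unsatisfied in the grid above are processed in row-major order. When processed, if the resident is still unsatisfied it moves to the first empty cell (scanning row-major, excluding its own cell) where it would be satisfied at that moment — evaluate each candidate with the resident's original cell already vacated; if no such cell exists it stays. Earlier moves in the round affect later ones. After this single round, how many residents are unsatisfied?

2

Initially unsatisfied (in order): (1,5), (3,4), (3,5).
  (1,5): no empty cell satisfies it; stays.
  (3,4): no empty cell satisfies it; stays.
  (3,5) → (1,3).
Resulting grid:
B B B B R
B B B B R
B _ B R _
Unsatisfied now: (1,5), (3,4).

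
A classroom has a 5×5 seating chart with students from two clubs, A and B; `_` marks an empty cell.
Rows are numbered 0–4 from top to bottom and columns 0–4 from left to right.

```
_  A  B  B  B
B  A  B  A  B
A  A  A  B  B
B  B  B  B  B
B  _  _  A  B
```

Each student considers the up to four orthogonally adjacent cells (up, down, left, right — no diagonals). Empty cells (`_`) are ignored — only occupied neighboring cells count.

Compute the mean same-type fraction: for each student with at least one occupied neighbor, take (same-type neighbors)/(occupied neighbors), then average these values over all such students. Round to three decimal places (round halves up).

Row 0: (0,1)A 1/2 · (0,2)B 2/3 · (0,3)B 2/3 · (0,4)B 2/2
Row 1: (1,0)B 0/2 · (1,1)A 2/4 · (1,2)B 1/4 · (1,3)A 0/4 · (1,4)B 2/3
Row 2: (2,0)A 1/3 · (2,1)A 3/4 · (2,2)A 1/4 · (2,3)B 2/4 · (2,4)B 3/3
Row 3: (3,0)B 2/3 · (3,1)B 2/3 · (3,2)B 2/3 · (3,3)B 3/4 · (3,4)B 3/3
Row 4: (4,0)B 1/1 · (4,3)A 0/2 · (4,4)B 1/2
Sum over 22 students: 1/2 + 2/3 + 2/3 + 2/2 + 0/2 + 2/4 + 1/4 + 0/4 + 2/3 + 1/3 + 3/4 + 1/4 + 2/4 + 3/3 + 2/3 + 2/3 + 2/3 + 3/4 + 3/3 + 1/1 + 0/2 + 1/2 = 37/3; mean = 37/3 ÷ 22 = 37/66 = 0.560606… → 0.561.

0.561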